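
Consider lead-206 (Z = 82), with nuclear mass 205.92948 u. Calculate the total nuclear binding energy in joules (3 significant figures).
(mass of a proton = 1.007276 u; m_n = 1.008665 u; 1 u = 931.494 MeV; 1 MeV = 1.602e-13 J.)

2.60e-10 J

Z = 82, so N = A − Z = 206 − 82 = 124.
Mass of separated nucleons = 82(1.007276) + 124(1.008665) = 82.596632 + 125.074460 = 207.671092 u
Mass defect Δm = 207.671092 − 205.92948 = 1.741612 u
E_B = 1.741612 × 931.494 = 1622.30 MeV
In joules: 1622.30 MeV × 1.602e-13 J/MeV = 2.5989e-10 J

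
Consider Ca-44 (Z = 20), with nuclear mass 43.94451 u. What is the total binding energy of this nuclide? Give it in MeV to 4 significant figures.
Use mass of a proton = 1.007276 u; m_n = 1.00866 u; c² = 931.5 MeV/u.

Z = 20, so N = A − Z = 44 − 20 = 24.
Σm = 20·m_p + 24·m_n = 20.145520 + 24.20784 = 44.353360 u
Mass defect Δm = 44.353360 − 43.94451 = 0.408850 u
Converting to energy: 0.408850 u × 931.5 MeV/u = 380.844 MeV

380.8 MeV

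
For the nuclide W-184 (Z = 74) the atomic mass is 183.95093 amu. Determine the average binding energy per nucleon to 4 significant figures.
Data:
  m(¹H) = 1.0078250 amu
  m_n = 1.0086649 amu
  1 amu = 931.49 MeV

With 74 protons and 110 neutrons (A = 184):
Total constituent mass: 74 × 1.0078250 + 110 × 1.0086649 = 185.5321890 amu
Mass defect Δm = 185.5321890 − 183.95093 = 1.5812590 amu
Binding energy = Δm·c² = 1.5812590 × 931.49 MeV/amu = 1472.93 MeV
Per nucleon: 1472.93 / 184 = 8.005 MeV

8.005 MeV/nucleon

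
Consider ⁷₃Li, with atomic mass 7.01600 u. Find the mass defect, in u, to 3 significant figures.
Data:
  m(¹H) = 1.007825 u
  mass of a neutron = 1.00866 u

0.0421 u

With 3 protons and 4 neutrons (A = 7):
Mass of separated nucleons = 3(1.007825) + 4(1.00866) = 3.023475 + 4.03464 = 7.058115 u
The mass defect is 7.058115 − 7.01600 = 0.042115 u.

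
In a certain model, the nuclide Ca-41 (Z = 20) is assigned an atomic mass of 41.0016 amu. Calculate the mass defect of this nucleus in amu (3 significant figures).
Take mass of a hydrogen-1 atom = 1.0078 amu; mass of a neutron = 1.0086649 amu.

Z = 20, so N = A − Z = 41 − 20 = 21.
Σm = 20·m(¹H) + 21·m_n = 20.1560 + 21.1819629 = 41.3379629 amu
Mass defect Δm = 41.3379629 − 41.0016 = 0.3363629 amu

0.336 amu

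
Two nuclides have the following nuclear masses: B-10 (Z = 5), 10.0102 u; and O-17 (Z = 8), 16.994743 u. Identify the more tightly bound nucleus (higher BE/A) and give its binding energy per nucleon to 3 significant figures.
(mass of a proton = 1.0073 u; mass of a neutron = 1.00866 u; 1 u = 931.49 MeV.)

O-17; 7.76 MeV/nucleon

B-10: Σm = 5(1.0073) + 5(1.00866) = 10.07980 u; Δm = 0.06960 u; E_B = 64.832 MeV; E_B/A = 6.483 MeV
O-17: Σm = 8(1.0073) + 9(1.00866) = 17.13634 u; Δm = 0.141597 u; E_B = 131.90 MeV; E_B/A = 7.759 MeV
O-17 has the higher binding energy per nucleon, so it is the more tightly bound nucleus.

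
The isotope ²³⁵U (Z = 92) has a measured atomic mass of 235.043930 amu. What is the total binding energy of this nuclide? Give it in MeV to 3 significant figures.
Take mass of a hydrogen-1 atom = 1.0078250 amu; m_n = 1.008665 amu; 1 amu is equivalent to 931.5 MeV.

1780 MeV

Total constituent mass: 92 × 1.0078250 + 143 × 1.008665 = 236.9589950 amu
Mass defect Δm = 236.9589950 − 235.043930 = 1.9150650 amu
E_B = 1.9150650 × 931.5 = 1783.88 MeV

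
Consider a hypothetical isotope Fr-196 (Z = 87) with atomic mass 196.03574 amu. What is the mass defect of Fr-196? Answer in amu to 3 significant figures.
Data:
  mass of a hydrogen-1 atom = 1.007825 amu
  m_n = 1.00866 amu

Z = 87, so N = A − Z = 196 − 87 = 109.
Σm = 87·m(¹H) + 109·m_n = 87.680775 + 109.94394 = 197.624715 amu
Δm = 197.624715 − 196.03574 = 1.588975 amu

1.59 amu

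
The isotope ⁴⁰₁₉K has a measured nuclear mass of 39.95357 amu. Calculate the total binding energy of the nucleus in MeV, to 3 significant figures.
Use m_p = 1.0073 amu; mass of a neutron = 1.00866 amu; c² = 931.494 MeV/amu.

342 MeV

Z = 19, so N = A − Z = 40 − 19 = 21.
Mass of separated nucleons = 19(1.0073) + 21(1.00866) = 19.1387 + 21.18186 = 40.32056 amu
Mass defect Δm = 40.32056 − 39.95357 = 0.36699 amu
E_B = 0.36699 × 931.494 = 341.849 MeV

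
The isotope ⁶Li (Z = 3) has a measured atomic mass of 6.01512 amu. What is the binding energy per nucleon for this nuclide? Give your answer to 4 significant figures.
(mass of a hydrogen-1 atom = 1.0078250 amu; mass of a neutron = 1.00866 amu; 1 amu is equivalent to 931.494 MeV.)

Mass of separated nucleons = 3(1.0078250) + 3(1.00866) = 3.0234750 + 3.02598 = 6.0494550 amu
The mass defect is 6.0494550 − 6.01512 = 0.0343350 amu.
E_B = 0.0343350 × 931.494 = 31.9828 MeV
Per nucleon: 31.9828 / 6 = 5.330 MeV

5.330 MeV/nucleon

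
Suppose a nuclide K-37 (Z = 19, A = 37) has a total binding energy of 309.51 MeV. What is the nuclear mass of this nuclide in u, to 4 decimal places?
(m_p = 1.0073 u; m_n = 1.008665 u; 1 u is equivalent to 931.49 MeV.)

Mass defect = 309.51 MeV / (931.49 MeV/u) = 0.332274 u
Constituent mass = 19(1.0073) + 18(1.008665) = 37.294670 u
Nuclear mass = 37.294670 − 0.332274 = 36.962396 u ≈ 36.9624 u (to 4 decimal places)

36.9624 u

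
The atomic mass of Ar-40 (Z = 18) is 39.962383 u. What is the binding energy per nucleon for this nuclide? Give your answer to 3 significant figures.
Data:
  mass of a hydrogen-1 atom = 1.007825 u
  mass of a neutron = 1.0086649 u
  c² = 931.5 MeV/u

8.60 MeV/nucleon

The nucleus contains 18 protons and 40 − 18 = 22 neutrons.
Σm = 18·m(¹H) + 22·m_n = 18.140850 + 22.1906278 = 40.3314778 u
The mass defect is 40.3314778 − 39.962383 = 0.3690948 u.
Binding energy = Δm·c² = 0.3690948 × 931.5 MeV/u = 343.812 MeV
Per nucleon: 343.812 / 40 = 8.595 MeV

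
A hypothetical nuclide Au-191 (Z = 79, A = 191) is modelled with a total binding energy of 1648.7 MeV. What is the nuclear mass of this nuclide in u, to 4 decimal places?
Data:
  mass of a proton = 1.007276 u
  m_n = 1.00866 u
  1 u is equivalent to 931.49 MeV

Mass defect = 1648.7 MeV / (931.49 MeV/u) = 1.769960 u
Constituent mass = 79(1.007276) + 112(1.00866) = 192.544724 u
Nuclear mass = 192.544724 − 1.769960 = 190.774764 u ≈ 190.7748 u (to 4 decimal places)

190.7748 u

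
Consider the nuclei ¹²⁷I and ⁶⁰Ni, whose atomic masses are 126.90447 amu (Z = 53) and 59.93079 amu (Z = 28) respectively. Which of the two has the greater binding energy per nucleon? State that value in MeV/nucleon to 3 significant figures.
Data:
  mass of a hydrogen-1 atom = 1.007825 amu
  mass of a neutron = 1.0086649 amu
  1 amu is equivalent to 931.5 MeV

⁶⁰Ni; 8.78 MeV/nucleon

¹²⁷I: Σm = 53(1.007825) + 74(1.0086649) = 128.0559276 amu; Δm = 1.1514576 amu; E_B = 1072.6 MeV; E_B/A = 8.446 MeV
⁶⁰Ni: Σm = 28(1.007825) + 32(1.0086649) = 60.4963768 amu; Δm = 0.5655868 amu; E_B = 526.84 MeV; E_B/A = 8.781 MeV
⁶⁰Ni has the higher binding energy per nucleon, so it is the more tightly bound nucleus.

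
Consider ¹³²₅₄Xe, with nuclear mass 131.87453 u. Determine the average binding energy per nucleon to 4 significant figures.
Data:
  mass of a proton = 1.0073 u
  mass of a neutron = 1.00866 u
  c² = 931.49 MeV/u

Mass of separated nucleons = 54(1.0073) + 78(1.00866) = 54.3942 + 78.67548 = 133.06968 u
Δm = 133.06968 − 131.87453 = 1.19515 u
Converting to energy: 1.19515 u × 931.49 MeV/u = 1113.27 MeV
Per nucleon: 1113.27 / 132 = 8.434 MeV

8.434 MeV/nucleon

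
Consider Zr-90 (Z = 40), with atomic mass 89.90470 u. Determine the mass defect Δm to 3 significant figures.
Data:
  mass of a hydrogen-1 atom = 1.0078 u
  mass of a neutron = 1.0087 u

With 40 protons and 50 neutrons (A = 90):
Total constituent mass: 40 × 1.0078 + 50 × 1.0087 = 90.7470 u
Mass defect Δm = 90.7470 − 89.90470 = 0.84230 u

0.842 u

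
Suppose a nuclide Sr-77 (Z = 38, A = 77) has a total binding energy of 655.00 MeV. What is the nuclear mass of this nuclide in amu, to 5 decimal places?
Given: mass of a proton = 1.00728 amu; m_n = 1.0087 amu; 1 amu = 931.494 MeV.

Mass defect = 655.00 MeV / (931.494 MeV/amu) = 0.7031715 amu
Constituent mass = 38(1.00728) + 39(1.0087) = 77.61594 amu
Nuclear mass = 77.61594 − 0.7031715 = 76.9127685 amu ≈ 76.91277 amu (to 5 decimal places)

76.91277 amu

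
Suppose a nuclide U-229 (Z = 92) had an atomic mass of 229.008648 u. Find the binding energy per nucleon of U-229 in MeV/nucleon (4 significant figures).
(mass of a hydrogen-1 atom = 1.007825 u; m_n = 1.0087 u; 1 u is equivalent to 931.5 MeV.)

7.741 MeV/nucleon

Total constituent mass: 92 × 1.007825 + 137 × 1.0087 = 230.911800 u
Δm = 230.911800 − 229.008648 = 1.903152 u
E_B = 1.903152 × 931.5 = 1772.79 MeV
BE/A = 1772.79 MeV / 229 = 7.741 MeV/nucleon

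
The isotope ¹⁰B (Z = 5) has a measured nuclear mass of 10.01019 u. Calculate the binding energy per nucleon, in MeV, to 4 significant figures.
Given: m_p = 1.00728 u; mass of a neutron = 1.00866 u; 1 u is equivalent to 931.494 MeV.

6.475 MeV/nucleon

Total constituent mass: 5 × 1.00728 + 5 × 1.00866 = 10.07970 u
Mass defect Δm = 10.07970 − 10.01019 = 0.06951 u
Binding energy = Δm·c² = 0.06951 × 931.494 MeV/u = 64.7481 MeV
Per nucleon: 64.7481 / 10 = 6.475 MeV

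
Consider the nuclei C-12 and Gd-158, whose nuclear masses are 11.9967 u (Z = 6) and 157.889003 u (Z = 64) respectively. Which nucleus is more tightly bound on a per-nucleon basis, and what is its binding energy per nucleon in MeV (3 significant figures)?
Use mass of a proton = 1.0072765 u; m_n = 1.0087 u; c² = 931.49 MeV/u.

Gd-158; 8.22 MeV/nucleon

C-12: Σm = 6(1.0072765) + 6(1.0087) = 12.0958590 u; Δm = 0.0991590 u; E_B = 92.366 MeV; E_B/A = 7.697 MeV
Gd-158: Σm = 64(1.0072765) + 94(1.0087) = 159.2834960 u; Δm = 1.3944930 u; E_B = 1298.96 MeV; E_B/A = 8.221 MeV
Gd-158 has the higher binding energy per nucleon, so it is the more tightly bound nucleus.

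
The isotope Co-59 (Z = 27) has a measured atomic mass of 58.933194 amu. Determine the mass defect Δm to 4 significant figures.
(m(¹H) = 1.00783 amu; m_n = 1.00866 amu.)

Total constituent mass: 27 × 1.00783 + 32 × 1.00866 = 59.48853 amu
Mass defect Δm = 59.48853 − 58.933194 = 0.555336 amu

0.5553 amu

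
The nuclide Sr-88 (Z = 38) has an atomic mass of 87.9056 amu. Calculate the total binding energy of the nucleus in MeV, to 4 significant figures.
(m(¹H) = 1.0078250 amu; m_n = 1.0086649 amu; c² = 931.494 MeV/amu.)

768.5 MeV

Z = 38, so N = A − Z = 88 − 38 = 50.
Mass of separated nucleons = 38(1.0078250) + 50(1.0086649) = 38.2973500 + 50.4332450 = 88.7305950 amu
Mass defect Δm = 88.7305950 − 87.9056 = 0.8249950 amu
E_B = 0.8249950 × 931.494 = 768.478 MeV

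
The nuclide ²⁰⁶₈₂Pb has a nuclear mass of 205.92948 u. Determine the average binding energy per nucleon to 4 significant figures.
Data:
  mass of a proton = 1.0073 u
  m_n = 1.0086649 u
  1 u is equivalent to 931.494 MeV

The nucleus contains 82 protons and 206 − 82 = 124 neutrons.
Total constituent mass: 82 × 1.0073 + 124 × 1.0086649 = 207.6730476 u
Δm = 207.6730476 − 205.92948 = 1.7435676 u
Converting to energy: 1.7435676 u × 931.494 MeV/u = 1624.12 MeV
BE/A = 1624.12 MeV / 206 = 7.884 MeV/nucleon

7.884 MeV/nucleon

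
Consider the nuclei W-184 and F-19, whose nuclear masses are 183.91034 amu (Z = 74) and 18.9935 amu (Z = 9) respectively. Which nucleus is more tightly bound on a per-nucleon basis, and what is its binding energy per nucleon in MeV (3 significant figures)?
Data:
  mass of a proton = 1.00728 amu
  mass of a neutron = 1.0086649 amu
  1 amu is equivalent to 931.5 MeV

W-184: Σm = 74(1.00728) + 110(1.0086649) = 185.4918590 amu; Δm = 1.5815190 amu; E_B = 1473.18 MeV; E_B/A = 8.006 MeV
F-19: Σm = 9(1.00728) + 10(1.0086649) = 19.1521690 amu; Δm = 0.1586690 amu; E_B = 147.80 MeV; E_B/A = 7.779 MeV
W-184 has the higher binding energy per nucleon, so it is the more tightly bound nucleus.

W-184; 8.01 MeV/nucleon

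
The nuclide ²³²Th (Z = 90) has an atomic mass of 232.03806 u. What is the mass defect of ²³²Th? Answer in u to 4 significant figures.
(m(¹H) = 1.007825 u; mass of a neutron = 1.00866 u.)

The nucleus contains 90 protons and 232 − 90 = 142 neutrons.
Σm = 90·m(¹H) + 142·m_n = 90.704250 + 143.22972 = 233.933970 u
The mass defect is 233.933970 − 232.03806 = 1.895910 u.

1.896 u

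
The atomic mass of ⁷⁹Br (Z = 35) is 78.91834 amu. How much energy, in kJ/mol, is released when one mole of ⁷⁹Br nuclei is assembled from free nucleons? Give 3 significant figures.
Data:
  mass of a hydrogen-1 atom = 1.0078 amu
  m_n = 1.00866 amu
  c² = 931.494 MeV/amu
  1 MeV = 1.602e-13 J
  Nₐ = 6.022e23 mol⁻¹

Total constituent mass: 35 × 1.0078 + 44 × 1.00866 = 79.65404 amu
Δm = 79.65404 − 78.91834 = 0.73570 amu
E_B = 0.73570 × 931.494 = 685.300 MeV
Per nucleus in joules: 685.300 MeV × 1.602e-13 J/MeV = 1.0979e-10 J
Per mole: 1.0979e-10 J × 6.022e23 mol⁻¹ = 6.6116e+13 J/mol

6.61e+10 kJ/mol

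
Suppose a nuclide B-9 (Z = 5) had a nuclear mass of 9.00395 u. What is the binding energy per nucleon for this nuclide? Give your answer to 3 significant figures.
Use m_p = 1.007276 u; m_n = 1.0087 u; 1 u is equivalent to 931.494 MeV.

With 5 protons and 4 neutrons (A = 9):
Total constituent mass: 5 × 1.007276 + 4 × 1.0087 = 9.071180 u
Δm = 9.071180 − 9.00395 = 0.067230 u
Converting to energy: 0.067230 u × 931.494 MeV/u = 62.6243 MeV
Per nucleon: 62.6243 / 9 = 6.958 MeV

6.96 MeV/nucleon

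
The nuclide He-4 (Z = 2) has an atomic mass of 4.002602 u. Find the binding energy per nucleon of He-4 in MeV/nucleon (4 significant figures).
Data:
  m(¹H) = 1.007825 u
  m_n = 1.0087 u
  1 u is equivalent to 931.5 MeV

7.091 MeV/nucleon

The nucleus contains 2 protons and 4 − 2 = 2 neutrons.
Mass of separated nucleons = 2(1.007825) + 2(1.0087) = 2.015650 + 2.0174 = 4.033050 u
Mass defect Δm = 4.033050 − 4.002602 = 0.030448 u
Converting to energy: 0.030448 u × 931.5 MeV/u = 28.3623 MeV
Dividing by A = 4 gives 7.091 MeV per nucleon.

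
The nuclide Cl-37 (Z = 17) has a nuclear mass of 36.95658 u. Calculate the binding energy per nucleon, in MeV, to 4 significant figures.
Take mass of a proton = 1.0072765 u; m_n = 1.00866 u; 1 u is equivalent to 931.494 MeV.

The nucleus contains 17 protons and 37 − 17 = 20 neutrons.
Σm = 17·m_p + 20·m_n = 17.1237005 + 20.17320 = 37.2969005 u
The mass defect is 37.2969005 − 36.95658 = 0.3403205 u.
Converting to energy: 0.3403205 u × 931.494 MeV/u = 317.007 MeV
BE/A = 317.007 MeV / 37 = 8.568 MeV/nucleon

8.568 MeV/nucleon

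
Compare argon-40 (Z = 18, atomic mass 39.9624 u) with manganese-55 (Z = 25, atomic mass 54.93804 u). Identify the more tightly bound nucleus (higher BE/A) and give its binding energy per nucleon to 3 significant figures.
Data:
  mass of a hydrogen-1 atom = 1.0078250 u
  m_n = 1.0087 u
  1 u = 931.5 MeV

manganese-55; 8.78 MeV/nucleon

argon-40: Σm = 18(1.0078250) + 22(1.0087) = 40.3322500 u; Δm = 0.3698500 u; E_B = 344.52 MeV; E_B/A = 8.613 MeV
manganese-55: Σm = 25(1.0078250) + 30(1.0087) = 55.4566250 u; Δm = 0.5185850 u; E_B = 483.06 MeV; E_B/A = 8.783 MeV
manganese-55 has the higher binding energy per nucleon, so it is the more tightly bound nucleus.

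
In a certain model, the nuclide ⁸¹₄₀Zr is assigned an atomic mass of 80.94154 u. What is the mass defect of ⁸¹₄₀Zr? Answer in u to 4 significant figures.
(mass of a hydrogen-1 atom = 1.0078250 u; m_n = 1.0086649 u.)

Total constituent mass: 40 × 1.0078250 + 41 × 1.0086649 = 81.6682609 u
Δm = 81.6682609 − 80.94154 = 0.7267209 u

0.7267 u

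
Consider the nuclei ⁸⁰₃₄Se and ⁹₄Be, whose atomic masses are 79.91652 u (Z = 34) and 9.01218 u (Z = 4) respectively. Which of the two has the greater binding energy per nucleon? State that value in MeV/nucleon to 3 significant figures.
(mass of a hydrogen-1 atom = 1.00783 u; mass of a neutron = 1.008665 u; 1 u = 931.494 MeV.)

⁸⁰₃₄Se: Σm = 34(1.00783) + 46(1.008665) = 80.664810 u; Δm = 0.748290 u; E_B = 697.03 MeV; E_B/A = 8.713 MeV
⁹₄Be: Σm = 4(1.00783) + 5(1.008665) = 9.074645 u; Δm = 0.062465 u; E_B = 58.186 MeV; E_B/A = 6.465 MeV
⁸⁰₃₄Se has the higher binding energy per nucleon, so it is the more tightly bound nucleus.

⁸⁰₃₄Se; 8.71 MeV/nucleon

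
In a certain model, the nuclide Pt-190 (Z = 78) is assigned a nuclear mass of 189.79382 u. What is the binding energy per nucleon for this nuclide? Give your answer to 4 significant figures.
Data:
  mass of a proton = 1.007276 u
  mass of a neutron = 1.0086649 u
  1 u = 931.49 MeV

The nucleus contains 78 protons and 190 − 78 = 112 neutrons.
Mass of separated nucleons = 78(1.007276) + 112(1.0086649) = 78.567528 + 112.9704688 = 191.5379968 u
Mass defect Δm = 191.5379968 − 189.79382 = 1.7441768 u
E_B = 1.7441768 × 931.49 = 1624.68 MeV
Per nucleon: 1624.68 / 190 = 8.551 MeV

8.551 MeV/nucleon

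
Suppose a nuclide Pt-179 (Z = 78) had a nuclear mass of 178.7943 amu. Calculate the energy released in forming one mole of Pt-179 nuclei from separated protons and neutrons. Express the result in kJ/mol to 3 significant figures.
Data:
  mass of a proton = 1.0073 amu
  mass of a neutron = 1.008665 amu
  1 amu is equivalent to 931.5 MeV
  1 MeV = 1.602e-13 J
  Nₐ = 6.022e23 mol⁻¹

Z = 78, so N = A − Z = 179 − 78 = 101.
Mass of separated nucleons = 78(1.0073) + 101(1.008665) = 78.5694 + 101.875165 = 180.444565 amu
Mass defect Δm = 180.444565 − 178.7943 = 1.650265 amu
E_B = 1.650265 × 931.5 = 1537.22 MeV
Per nucleus in joules: 1537.22 MeV × 1.602e-13 J/MeV = 2.4626e-10 J
Per mole: 2.4626e-10 J × 6.022e23 mol⁻¹ = 1.4830e+14 J/mol

1.48e+11 kJ/mol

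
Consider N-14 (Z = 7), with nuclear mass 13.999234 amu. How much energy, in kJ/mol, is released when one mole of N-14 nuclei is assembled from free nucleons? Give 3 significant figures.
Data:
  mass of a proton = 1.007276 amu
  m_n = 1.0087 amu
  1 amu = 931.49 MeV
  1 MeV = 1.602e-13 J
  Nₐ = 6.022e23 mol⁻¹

1.01e+10 kJ/mol

Z = 7, so N = A − Z = 14 − 7 = 7.
Total constituent mass: 7 × 1.007276 + 7 × 1.0087 = 14.111832 amu
The mass defect is 14.111832 − 13.999234 = 0.112598 amu.
E_B = 0.112598 × 931.49 = 104.884 MeV
Per nucleus in joules: 104.884 MeV × 1.602e-13 J/MeV = 1.6802e-11 J
Per mole: 1.6802e-11 J × 6.022e23 mol⁻¹ = 1.0118e+13 J/mol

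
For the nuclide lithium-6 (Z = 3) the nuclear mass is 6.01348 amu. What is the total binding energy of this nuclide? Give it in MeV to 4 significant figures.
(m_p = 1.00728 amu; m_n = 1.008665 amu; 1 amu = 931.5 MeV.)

Z = 3, so N = A − Z = 6 − 3 = 3.
Σm = 3·m_p + 3·m_n = 3.02184 + 3.025995 = 6.047835 amu
Δm = 6.047835 − 6.01348 = 0.034355 amu
E_B = 0.034355 × 931.5 = 32.0017 MeV

32.00 MeV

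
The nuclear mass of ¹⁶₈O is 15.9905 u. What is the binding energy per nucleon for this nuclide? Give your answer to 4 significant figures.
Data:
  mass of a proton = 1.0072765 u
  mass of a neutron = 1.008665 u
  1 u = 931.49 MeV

7.978 MeV/nucleon

Z = 8, so N = A − Z = 16 − 8 = 8.
Total constituent mass: 8 × 1.0072765 + 8 × 1.008665 = 16.1275320 u
Mass defect Δm = 16.1275320 − 15.9905 = 0.1370320 u
E_B = 0.1370320 × 931.49 = 127.644 MeV
Per nucleon: 127.644 / 16 = 7.978 MeV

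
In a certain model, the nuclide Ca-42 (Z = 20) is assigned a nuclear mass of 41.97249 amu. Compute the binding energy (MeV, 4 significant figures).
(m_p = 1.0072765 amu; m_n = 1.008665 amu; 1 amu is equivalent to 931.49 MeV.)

338.8 MeV

Mass of separated nucleons = 20(1.0072765) + 22(1.008665) = 20.1455300 + 22.190630 = 42.3361600 amu
Mass defect Δm = 42.3361600 − 41.97249 = 0.3636700 amu
E_B = 0.3636700 × 931.49 = 338.755 MeV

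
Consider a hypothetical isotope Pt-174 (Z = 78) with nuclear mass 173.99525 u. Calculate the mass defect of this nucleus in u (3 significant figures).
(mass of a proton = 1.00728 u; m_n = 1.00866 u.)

Total constituent mass: 78 × 1.00728 + 96 × 1.00866 = 175.39920 u
Mass defect Δm = 175.39920 − 173.99525 = 1.40395 u

1.40 u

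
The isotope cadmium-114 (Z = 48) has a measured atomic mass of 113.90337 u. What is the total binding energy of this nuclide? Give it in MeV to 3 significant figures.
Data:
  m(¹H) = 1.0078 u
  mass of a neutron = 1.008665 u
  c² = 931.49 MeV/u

Σm = 48·m(¹H) + 66·m_n = 48.3744 + 66.571890 = 114.946290 u
Mass defect Δm = 114.946290 − 113.90337 = 1.042920 u
Converting to energy: 1.042920 u × 931.49 MeV/u = 971.470 MeV

971 MeV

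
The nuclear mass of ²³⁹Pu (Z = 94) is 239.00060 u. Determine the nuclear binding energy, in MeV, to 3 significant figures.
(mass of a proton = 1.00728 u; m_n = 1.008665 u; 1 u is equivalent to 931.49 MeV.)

Mass of separated nucleons = 94(1.00728) + 145(1.008665) = 94.68432 + 146.256425 = 240.940745 u
Mass defect Δm = 240.940745 − 239.00060 = 1.940145 u
Converting to energy: 1.940145 u × 931.49 MeV/u = 1807.23 MeV

1810 MeV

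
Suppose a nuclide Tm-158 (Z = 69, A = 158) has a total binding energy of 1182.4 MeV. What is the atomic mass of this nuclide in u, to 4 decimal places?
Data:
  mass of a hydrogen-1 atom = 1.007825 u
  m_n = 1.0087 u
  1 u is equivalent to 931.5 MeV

Mass defect = 1182.4 MeV / (931.5 MeV/u) = 1.269351 u
Constituent mass = 69(1.007825) + 89(1.0087) = 159.314225 u
Atomic mass = 159.314225 − 1.269351 = 158.044874 u ≈ 158.0449 u (to 4 decimal places)

158.0449 u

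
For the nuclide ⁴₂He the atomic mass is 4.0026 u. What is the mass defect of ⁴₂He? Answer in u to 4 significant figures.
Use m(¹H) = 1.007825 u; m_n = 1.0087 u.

The nucleus contains 2 protons and 4 − 2 = 2 neutrons.
Σm = 2·m(¹H) + 2·m_n = 2.015650 + 2.0174 = 4.033050 u
The mass defect is 4.033050 − 4.0026 = 0.030450 u.

0.03045 u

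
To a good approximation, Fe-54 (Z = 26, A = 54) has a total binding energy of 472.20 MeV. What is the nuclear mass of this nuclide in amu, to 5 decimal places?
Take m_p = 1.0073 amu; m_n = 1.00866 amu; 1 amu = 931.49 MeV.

Mass defect = 472.20 MeV / (931.49 MeV/amu) = 0.5069298 amu
Constituent mass = 26(1.0073) + 28(1.00866) = 54.43228 amu
Nuclear mass = 54.43228 − 0.5069298 = 53.9253502 amu ≈ 53.92535 amu (to 5 decimal places)

53.92535 amu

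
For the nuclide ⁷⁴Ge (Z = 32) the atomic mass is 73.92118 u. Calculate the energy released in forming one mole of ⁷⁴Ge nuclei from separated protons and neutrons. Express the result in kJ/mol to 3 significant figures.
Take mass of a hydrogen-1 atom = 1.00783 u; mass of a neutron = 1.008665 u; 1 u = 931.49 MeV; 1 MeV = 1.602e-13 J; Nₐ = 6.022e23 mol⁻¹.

6.23e+10 kJ/mol

Σm = 32·m(¹H) + 42·m_n = 32.25056 + 42.363930 = 74.614490 u
Mass defect Δm = 74.614490 − 73.92118 = 0.693310 u
Converting to energy: 0.693310 u × 931.49 MeV/u = 645.811 MeV
Per nucleus in joules: 645.811 MeV × 1.602e-13 J/MeV = 1.0346e-10 J
Per mole: 1.0346e-10 J × 6.022e23 mol⁻¹ = 6.2304e+13 J/mol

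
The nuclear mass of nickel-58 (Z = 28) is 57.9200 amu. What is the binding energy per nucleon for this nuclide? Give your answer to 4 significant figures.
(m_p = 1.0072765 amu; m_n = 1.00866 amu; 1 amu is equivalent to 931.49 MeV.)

8.729 MeV/nucleon

With 28 protons and 30 neutrons (A = 58):
Σm = 28·m_p + 30·m_n = 28.2037420 + 30.25980 = 58.4635420 amu
The mass defect is 58.4635420 − 57.9200 = 0.5435420 amu.
Converting to energy: 0.5435420 amu × 931.49 MeV/amu = 506.304 MeV
Dividing by A = 58 gives 8.729 MeV per nucleon.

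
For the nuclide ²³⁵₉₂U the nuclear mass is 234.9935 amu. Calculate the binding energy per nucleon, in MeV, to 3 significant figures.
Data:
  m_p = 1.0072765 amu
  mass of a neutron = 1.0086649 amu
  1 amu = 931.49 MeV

Z = 92, so N = A − Z = 235 − 92 = 143.
Total constituent mass: 92 × 1.0072765 + 143 × 1.0086649 = 236.9085187 amu
Mass defect Δm = 236.9085187 − 234.9935 = 1.9150187 amu
Converting to energy: 1.9150187 amu × 931.49 MeV/amu = 1783.82 MeV
Dividing by A = 235 gives 7.591 MeV per nucleon.

7.59 MeV/nucleon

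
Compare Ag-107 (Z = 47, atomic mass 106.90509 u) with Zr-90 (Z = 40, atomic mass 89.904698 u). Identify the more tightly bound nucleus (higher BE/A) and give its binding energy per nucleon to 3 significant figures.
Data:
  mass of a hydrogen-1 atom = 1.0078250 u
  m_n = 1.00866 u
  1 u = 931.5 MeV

Zr-90; 8.71 MeV/nucleon

Ag-107: Σm = 47(1.0078250) + 60(1.00866) = 107.8873750 u; Δm = 0.9822850 u; E_B = 915.00 MeV; E_B/A = 8.551 MeV
Zr-90: Σm = 40(1.0078250) + 50(1.00866) = 90.7460000 u; Δm = 0.8413020 u; E_B = 783.67 MeV; E_B/A = 8.707 MeV
Zr-90 has the higher binding energy per nucleon, so it is the more tightly bound nucleus.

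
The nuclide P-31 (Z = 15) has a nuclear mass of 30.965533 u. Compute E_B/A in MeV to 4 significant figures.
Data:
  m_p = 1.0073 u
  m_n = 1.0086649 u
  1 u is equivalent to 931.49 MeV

8.492 MeV/nucleon

With 15 protons and 16 neutrons (A = 31):
Total constituent mass: 15 × 1.0073 + 16 × 1.0086649 = 31.2481384 u
Δm = 31.2481384 − 30.965533 = 0.2826054 u
Converting to energy: 0.2826054 u × 931.49 MeV/u = 263.244 MeV
BE/A = 263.244 MeV / 31 = 8.492 MeV/nucleon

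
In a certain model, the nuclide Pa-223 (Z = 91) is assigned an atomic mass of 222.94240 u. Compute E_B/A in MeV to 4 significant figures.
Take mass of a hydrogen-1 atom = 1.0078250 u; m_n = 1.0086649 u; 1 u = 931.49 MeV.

7.993 MeV/nucleon

The nucleus contains 91 protons and 223 − 91 = 132 neutrons.
Σm = 91·m(¹H) + 132·m_n = 91.7120750 + 133.1437668 = 224.8558418 u
Δm = 224.8558418 − 222.94240 = 1.9134418 u
E_B = 1.9134418 × 931.49 = 1782.35 MeV
BE/A = 1782.35 MeV / 223 = 7.993 MeV/nucleon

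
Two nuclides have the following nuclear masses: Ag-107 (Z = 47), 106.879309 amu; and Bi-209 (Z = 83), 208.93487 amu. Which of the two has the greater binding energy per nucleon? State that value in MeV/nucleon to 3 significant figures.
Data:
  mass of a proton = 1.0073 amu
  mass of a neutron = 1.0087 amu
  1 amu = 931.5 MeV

Ag-107: Σm = 47(1.0073) + 60(1.0087) = 107.8651 amu; Δm = 0.985791 amu; E_B = 918.26 MeV; E_B/A = 8.582 MeV
Bi-209: Σm = 83(1.0073) + 126(1.0087) = 210.7021 amu; Δm = 1.76723 amu; E_B = 1646.17 MeV; E_B/A = 7.876 MeV
Ag-107 has the higher binding energy per nucleon, so it is the more tightly bound nucleus.

Ag-107; 8.58 MeV/nucleon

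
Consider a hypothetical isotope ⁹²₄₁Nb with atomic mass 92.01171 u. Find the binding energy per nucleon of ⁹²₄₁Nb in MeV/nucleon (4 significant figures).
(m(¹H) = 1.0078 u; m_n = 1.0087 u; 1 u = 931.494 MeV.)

7.612 MeV/nucleon

The nucleus contains 41 protons and 92 − 41 = 51 neutrons.
Total constituent mass: 41 × 1.0078 + 51 × 1.0087 = 92.7635 u
Δm = 92.7635 − 92.01171 = 0.75179 u
Binding energy = Δm·c² = 0.75179 × 931.494 MeV/u = 700.288 MeV
Dividing by A = 92 gives 7.612 MeV per nucleon.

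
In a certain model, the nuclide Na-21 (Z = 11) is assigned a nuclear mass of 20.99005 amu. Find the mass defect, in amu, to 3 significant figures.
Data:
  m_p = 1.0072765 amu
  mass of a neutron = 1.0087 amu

Σm = 11·m_p + 10·m_n = 11.0800415 + 10.0870 = 21.1670415 amu
The mass defect is 21.1670415 − 20.99005 = 0.1769915 amu.

0.177 amu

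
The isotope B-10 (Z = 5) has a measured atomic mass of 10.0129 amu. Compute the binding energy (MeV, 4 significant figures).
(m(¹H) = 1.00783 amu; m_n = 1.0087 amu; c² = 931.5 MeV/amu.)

Σm = 5·m(¹H) + 5·m_n = 5.03915 + 5.0435 = 10.08265 amu
Mass defect Δm = 10.08265 − 10.0129 = 0.06975 amu
Binding energy = Δm·c² = 0.06975 × 931.5 MeV/amu = 64.9721 MeV

64.97 MeV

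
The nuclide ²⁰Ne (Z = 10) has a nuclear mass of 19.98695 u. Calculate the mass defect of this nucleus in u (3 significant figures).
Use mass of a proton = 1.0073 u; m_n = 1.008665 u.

With 10 protons and 10 neutrons (A = 20):
Mass of separated nucleons = 10(1.0073) + 10(1.008665) = 10.0730 + 10.086650 = 20.159650 u
Mass defect Δm = 20.159650 − 19.98695 = 0.172700 u

0.173 u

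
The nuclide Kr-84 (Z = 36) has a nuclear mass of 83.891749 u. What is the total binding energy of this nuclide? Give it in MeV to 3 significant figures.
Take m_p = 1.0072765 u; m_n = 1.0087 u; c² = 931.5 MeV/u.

Z = 36, so N = A − Z = 84 − 36 = 48.
Total constituent mass: 36 × 1.0072765 + 48 × 1.0087 = 84.6795540 u
The mass defect is 84.6795540 − 83.891749 = 0.7878050 u.
E_B = 0.7878050 × 931.5 = 733.840 MeV

734 MeV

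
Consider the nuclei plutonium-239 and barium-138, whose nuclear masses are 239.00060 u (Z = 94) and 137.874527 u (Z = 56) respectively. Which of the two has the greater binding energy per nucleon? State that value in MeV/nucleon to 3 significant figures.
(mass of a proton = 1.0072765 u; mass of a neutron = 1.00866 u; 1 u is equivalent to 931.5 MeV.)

barium-138; 8.39 MeV/nucleon

plutonium-239: Σm = 94(1.0072765) + 145(1.00866) = 240.9396910 u; Δm = 1.9390910 u; E_B = 1806.3 MeV; E_B/A = 7.558 MeV
barium-138: Σm = 56(1.0072765) + 82(1.00866) = 139.1176040 u; Δm = 1.2430770 u; E_B = 1157.9 MeV; E_B/A = 8.391 MeV
barium-138 has the higher binding energy per nucleon, so it is the more tightly bound nucleus.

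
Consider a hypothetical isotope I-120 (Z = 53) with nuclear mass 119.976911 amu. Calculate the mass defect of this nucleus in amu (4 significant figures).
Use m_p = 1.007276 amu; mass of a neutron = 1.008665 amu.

The nucleus contains 53 protons and 120 − 53 = 67 neutrons.
Total constituent mass: 53 × 1.007276 + 67 × 1.008665 = 120.966183 amu
Δm = 120.966183 − 119.976911 = 0.989272 amu

0.9893 amu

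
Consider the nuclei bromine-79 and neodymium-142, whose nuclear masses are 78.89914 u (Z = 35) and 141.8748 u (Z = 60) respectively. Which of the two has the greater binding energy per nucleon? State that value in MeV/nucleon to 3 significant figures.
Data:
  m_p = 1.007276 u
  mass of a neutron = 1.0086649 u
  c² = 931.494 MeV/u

bromine-79; 8.69 MeV/nucleon

bromine-79: Σm = 35(1.007276) + 44(1.0086649) = 79.6359156 u; Δm = 0.7367756 u; E_B = 686.30 MeV; E_B/A = 8.687 MeV
neodymium-142: Σm = 60(1.007276) + 82(1.0086649) = 143.1470818 u; Δm = 1.2722818 u; E_B = 1185.1 MeV; E_B/A = 8.346 MeV
bromine-79 has the higher binding energy per nucleon, so it is the more tightly bound nucleus.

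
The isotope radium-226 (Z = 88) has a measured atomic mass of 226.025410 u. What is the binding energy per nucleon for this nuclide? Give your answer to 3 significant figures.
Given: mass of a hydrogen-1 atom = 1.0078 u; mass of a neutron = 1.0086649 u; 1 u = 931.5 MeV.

Z = 88, so N = A − Z = 226 − 88 = 138.
Mass of separated nucleons = 88(1.0078) + 138(1.0086649) = 88.6864 + 139.1957562 = 227.8821562 u
Δm = 227.8821562 − 226.025410 = 1.8567462 u
Converting to energy: 1.8567462 u × 931.5 MeV/u = 1729.56 MeV
Dividing by A = 226 gives 7.653 MeV per nucleon.

7.65 MeV/nucleon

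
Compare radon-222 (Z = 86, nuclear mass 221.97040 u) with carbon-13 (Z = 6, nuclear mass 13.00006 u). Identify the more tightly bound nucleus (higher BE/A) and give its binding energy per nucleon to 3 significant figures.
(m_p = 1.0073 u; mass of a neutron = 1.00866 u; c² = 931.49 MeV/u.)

radon-222; 7.70 MeV/nucleon

radon-222: Σm = 86(1.0073) + 136(1.00866) = 223.80556 u; Δm = 1.83516 u; E_B = 1709.4 MeV; E_B/A = 7.700 MeV
carbon-13: Σm = 6(1.0073) + 7(1.00866) = 13.10442 u; Δm = 0.10436 u; E_B = 97.210 MeV; E_B/A = 7.478 MeV
radon-222 has the higher binding energy per nucleon, so it is the more tightly bound nucleus.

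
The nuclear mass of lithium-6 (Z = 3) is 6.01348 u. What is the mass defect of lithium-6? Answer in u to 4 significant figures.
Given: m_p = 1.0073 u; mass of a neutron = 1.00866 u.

Z = 3, so N = A − Z = 6 − 3 = 3.
Σm = 3·m_p + 3·m_n = 3.0219 + 3.02598 = 6.04788 u
Mass defect Δm = 6.04788 − 6.01348 = 0.03440 u

0.03440 u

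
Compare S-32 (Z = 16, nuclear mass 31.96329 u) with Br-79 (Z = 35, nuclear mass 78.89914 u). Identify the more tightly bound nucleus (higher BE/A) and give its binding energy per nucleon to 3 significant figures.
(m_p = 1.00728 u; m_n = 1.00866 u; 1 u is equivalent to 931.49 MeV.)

Br-79; 8.69 MeV/nucleon

S-32: Σm = 16(1.00728) + 16(1.00866) = 32.25504 u; Δm = 0.29175 u; E_B = 271.76 MeV; E_B/A = 8.493 MeV
Br-79: Σm = 35(1.00728) + 44(1.00866) = 79.63584 u; Δm = 0.73670 u; E_B = 686.23 MeV; E_B/A = 8.686 MeV
Br-79 has the higher binding energy per nucleon, so it is the more tightly bound nucleus.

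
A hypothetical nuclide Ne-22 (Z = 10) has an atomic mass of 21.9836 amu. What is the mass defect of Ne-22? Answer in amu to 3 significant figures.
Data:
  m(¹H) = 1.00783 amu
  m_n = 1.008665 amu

Z = 10, so N = A − Z = 22 − 10 = 12.
Total constituent mass: 10 × 1.00783 + 12 × 1.008665 = 22.182280 amu
Δm = 22.182280 − 21.9836 = 0.198680 amu

0.199 amu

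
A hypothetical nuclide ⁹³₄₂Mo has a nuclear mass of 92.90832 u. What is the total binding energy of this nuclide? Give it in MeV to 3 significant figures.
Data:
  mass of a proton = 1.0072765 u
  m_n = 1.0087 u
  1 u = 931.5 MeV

The nucleus contains 42 protons and 93 − 42 = 51 neutrons.
Total constituent mass: 42 × 1.0072765 + 51 × 1.0087 = 93.7493130 u
Mass defect Δm = 93.7493130 − 92.90832 = 0.8409930 u
E_B = 0.8409930 × 931.5 = 783.385 MeV

783 MeV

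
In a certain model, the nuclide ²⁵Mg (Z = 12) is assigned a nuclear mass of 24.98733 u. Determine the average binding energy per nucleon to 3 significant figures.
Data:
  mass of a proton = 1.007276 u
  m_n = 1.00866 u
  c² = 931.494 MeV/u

7.92 MeV/nucleon

The nucleus contains 12 protons and 25 − 12 = 13 neutrons.
Σm = 12·m_p + 13·m_n = 12.087312 + 13.11258 = 25.199892 u
The mass defect is 25.199892 − 24.98733 = 0.212562 u.
Binding energy = Δm·c² = 0.212562 × 931.494 MeV/u = 198.000 MeV
BE/A = 198.000 MeV / 25 = 7.920 MeV/nucleon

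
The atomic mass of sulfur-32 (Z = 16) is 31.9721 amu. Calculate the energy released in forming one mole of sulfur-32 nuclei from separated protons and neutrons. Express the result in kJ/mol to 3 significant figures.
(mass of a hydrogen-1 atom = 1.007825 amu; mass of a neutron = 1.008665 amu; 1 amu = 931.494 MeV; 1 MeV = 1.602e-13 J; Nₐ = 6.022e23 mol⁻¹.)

With 16 protons and 16 neutrons (A = 32):
Σm = 16·m(¹H) + 16·m_n = 16.125200 + 16.138640 = 32.263840 amu
Mass defect Δm = 32.263840 − 31.9721 = 0.291740 amu
Converting to energy: 0.291740 amu × 931.494 MeV/amu = 271.754 MeV
Per nucleus in joules: 271.754 MeV × 1.602e-13 J/MeV = 4.3535e-11 J
Per mole: 4.3535e-11 J × 6.022e23 mol⁻¹ = 2.6217e+13 J/mol

2.62e+10 kJ/mol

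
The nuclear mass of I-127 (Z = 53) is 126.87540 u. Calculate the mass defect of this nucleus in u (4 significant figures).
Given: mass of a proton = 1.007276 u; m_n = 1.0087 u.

1.154 u

Z = 53, so N = A − Z = 127 − 53 = 74.
Total constituent mass: 53 × 1.007276 + 74 × 1.0087 = 128.029428 u
The mass defect is 128.029428 − 126.87540 = 1.154028 u.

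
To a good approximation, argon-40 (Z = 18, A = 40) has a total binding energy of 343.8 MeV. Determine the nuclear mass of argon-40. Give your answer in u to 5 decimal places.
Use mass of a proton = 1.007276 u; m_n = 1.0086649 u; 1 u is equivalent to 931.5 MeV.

Mass defect = 343.8 MeV / (931.5 MeV/u) = 0.3690821 u
Constituent mass = 18(1.007276) + 22(1.0086649) = 40.3215958 u
Nuclear mass = 40.3215958 − 0.3690821 = 39.9525137 u ≈ 39.95251 u (to 5 decimal places)

39.95251 u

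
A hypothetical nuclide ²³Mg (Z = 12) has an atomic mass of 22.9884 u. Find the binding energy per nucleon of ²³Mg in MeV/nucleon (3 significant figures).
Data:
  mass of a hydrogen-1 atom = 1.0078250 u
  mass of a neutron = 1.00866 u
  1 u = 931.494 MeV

8.13 MeV/nucleon

Total constituent mass: 12 × 1.0078250 + 11 × 1.00866 = 23.1891600 u
Δm = 23.1891600 − 22.9884 = 0.2007600 u
Converting to energy: 0.2007600 u × 931.494 MeV/u = 187.007 MeV
Dividing by A = 23 gives 8.131 MeV per nucleon.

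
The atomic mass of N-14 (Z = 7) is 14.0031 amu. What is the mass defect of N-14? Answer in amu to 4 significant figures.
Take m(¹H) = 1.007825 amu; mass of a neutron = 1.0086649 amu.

The nucleus contains 7 protons and 14 − 7 = 7 neutrons.
Mass of separated nucleons = 7(1.007825) + 7(1.0086649) = 7.054775 + 7.0606543 = 14.1154293 amu
The mass defect is 14.1154293 − 14.0031 = 0.1123293 amu.

0.1123 amu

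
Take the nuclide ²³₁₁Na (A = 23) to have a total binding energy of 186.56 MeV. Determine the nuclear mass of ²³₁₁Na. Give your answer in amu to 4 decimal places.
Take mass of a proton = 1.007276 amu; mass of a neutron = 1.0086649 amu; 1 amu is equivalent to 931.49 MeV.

22.9837 amu

Mass defect = 186.56 MeV / (931.49 MeV/amu) = 0.200281 amu
Constituent mass = 11(1.007276) + 12(1.0086649) = 23.1840148 amu
Nuclear mass = 23.1840148 − 0.200281 = 22.9837338 amu ≈ 22.9837 amu (to 4 decimal places)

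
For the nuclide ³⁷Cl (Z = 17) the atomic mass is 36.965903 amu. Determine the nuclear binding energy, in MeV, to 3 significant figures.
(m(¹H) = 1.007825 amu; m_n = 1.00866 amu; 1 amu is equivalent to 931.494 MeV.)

Total constituent mass: 17 × 1.007825 + 20 × 1.00866 = 37.306225 amu
The mass defect is 37.306225 − 36.965903 = 0.340322 amu.
Binding energy = Δm·c² = 0.340322 × 931.494 MeV/amu = 317.008 MeV

317 MeV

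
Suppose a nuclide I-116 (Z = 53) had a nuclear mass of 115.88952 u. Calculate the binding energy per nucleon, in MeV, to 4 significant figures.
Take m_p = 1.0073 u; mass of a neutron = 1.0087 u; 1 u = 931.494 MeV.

8.395 MeV/nucleon

Σm = 53·m_p + 63·m_n = 53.3869 + 63.5481 = 116.9350 u
The mass defect is 116.9350 − 115.88952 = 1.04548 u.
Binding energy = Δm·c² = 1.04548 × 931.494 MeV/u = 973.858 MeV
Per nucleon: 973.858 / 116 = 8.395 MeV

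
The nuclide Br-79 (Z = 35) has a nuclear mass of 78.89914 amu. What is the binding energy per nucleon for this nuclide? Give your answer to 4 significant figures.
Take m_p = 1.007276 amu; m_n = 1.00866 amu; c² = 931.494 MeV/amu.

8.685 MeV/nucleon

Mass of separated nucleons = 35(1.007276) + 44(1.00866) = 35.254660 + 44.38104 = 79.635700 amu
Mass defect Δm = 79.635700 − 78.89914 = 0.736560 amu
Binding energy = Δm·c² = 0.736560 × 931.494 MeV/amu = 686.101 MeV
Dividing by A = 79 gives 8.685 MeV per nucleon.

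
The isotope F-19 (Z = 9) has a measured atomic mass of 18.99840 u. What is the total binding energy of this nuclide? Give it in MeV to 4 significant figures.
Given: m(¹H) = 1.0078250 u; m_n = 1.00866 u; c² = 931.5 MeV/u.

147.8 MeV

Z = 9, so N = A − Z = 19 − 9 = 10.
Mass of separated nucleons = 9(1.0078250) + 10(1.00866) = 9.0704250 + 10.08660 = 19.1570250 u
Δm = 19.1570250 − 18.99840 = 0.1586250 u
E_B = 0.1586250 × 931.5 = 147.759 MeV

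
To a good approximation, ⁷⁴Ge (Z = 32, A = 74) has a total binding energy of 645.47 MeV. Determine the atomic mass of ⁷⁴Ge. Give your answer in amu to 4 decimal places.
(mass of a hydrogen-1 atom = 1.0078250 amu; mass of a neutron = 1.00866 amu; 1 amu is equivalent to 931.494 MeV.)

73.9212 amu

Mass defect = 645.47 MeV / (931.494 MeV/amu) = 0.692941 amu
Constituent mass = 32(1.0078250) + 42(1.00866) = 74.6141200 amu
Atomic mass = 74.6141200 − 0.692941 = 73.9211790 amu ≈ 73.9212 amu (to 4 decimal places)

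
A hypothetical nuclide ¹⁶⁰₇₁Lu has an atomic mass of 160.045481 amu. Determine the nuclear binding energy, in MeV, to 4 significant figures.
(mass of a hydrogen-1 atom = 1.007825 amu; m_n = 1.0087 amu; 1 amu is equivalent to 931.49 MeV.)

1196 MeV

With 71 protons and 89 neutrons (A = 160):
Total constituent mass: 71 × 1.007825 + 89 × 1.0087 = 161.329875 amu
The mass defect is 161.329875 − 160.045481 = 1.284394 amu.
Binding energy = Δm·c² = 1.284394 × 931.49 MeV/amu = 1196.40 MeV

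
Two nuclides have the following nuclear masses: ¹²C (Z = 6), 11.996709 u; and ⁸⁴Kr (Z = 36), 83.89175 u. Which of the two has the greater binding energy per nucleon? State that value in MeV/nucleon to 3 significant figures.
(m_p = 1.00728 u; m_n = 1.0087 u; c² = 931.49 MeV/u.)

⁸⁴Kr; 8.74 MeV/nucleon

¹²C: Σm = 6(1.00728) + 6(1.0087) = 12.09588 u; Δm = 0.099171 u; E_B = 92.377 MeV; E_B/A = 7.698 MeV
⁸⁴Kr: Σm = 36(1.00728) + 48(1.0087) = 84.67968 u; Δm = 0.78793 u; E_B = 733.949 MeV; E_B/A = 8.737 MeV
⁸⁴Kr has the higher binding energy per nucleon, so it is the more tightly bound nucleus.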